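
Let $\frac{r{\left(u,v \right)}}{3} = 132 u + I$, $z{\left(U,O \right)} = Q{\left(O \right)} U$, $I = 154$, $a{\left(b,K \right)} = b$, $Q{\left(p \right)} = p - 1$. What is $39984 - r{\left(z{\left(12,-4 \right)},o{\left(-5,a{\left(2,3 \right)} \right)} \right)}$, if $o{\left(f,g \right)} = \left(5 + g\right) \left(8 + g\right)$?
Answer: $63282$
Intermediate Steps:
$Q{\left(p \right)} = -1 + p$ ($Q{\left(p \right)} = p - 1 = -1 + p$)
$z{\left(U,O \right)} = U \left(-1 + O\right)$ ($z{\left(U,O \right)} = \left(-1 + O\right) U = U \left(-1 + O\right)$)
$r{\left(u,v \right)} = 462 + 396 u$ ($r{\left(u,v \right)} = 3 \left(132 u + 154\right) = 3 \left(154 + 132 u\right) = 462 + 396 u$)
$39984 - r{\left(z{\left(12,-4 \right)},o{\left(-5,a{\left(2,3 \right)} \right)} \right)} = 39984 - \left(462 + 396 \cdot 12 \left(-1 - 4\right)\right) = 39984 - \left(462 + 396 \cdot 12 \left(-5\right)\right) = 39984 - \left(462 + 396 \left(-60\right)\right) = 39984 - \left(462 - 23760\right) = 39984 - -23298 = 39984 + 23298 = 63282$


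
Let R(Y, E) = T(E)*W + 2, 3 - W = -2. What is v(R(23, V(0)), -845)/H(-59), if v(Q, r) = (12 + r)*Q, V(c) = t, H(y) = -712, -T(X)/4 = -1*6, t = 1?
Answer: 50813/356 ≈ 142.73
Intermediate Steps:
T(X) = 24 (T(X) = -(-4)*6 = -4*(-6) = 24)
W = 5 (W = 3 - 1*(-2) = 3 + 2 = 5)
V(c) = 1
R(Y, E) = 122 (R(Y, E) = 24*5 + 2 = 120 + 2 = 122)
v(Q, r) = Q*(12 + r)
v(R(23, V(0)), -845)/H(-59) = (122*(12 - 845))/(-712) = (122*(-833))*(-1/712) = -101626*(-1/712) = 50813/356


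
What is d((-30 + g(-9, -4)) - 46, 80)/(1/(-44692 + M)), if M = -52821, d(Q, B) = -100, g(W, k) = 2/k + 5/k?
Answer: 9751300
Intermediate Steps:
g(W, k) = 7/k
d((-30 + g(-9, -4)) - 46, 80)/(1/(-44692 + M)) = -100/(1/(-44692 - 52821)) = -100/(1/(-97513)) = -100/(-1/97513) = -100*(-97513) = 9751300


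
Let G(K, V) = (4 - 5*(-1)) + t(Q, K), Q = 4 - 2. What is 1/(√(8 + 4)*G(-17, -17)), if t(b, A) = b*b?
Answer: √3/78 ≈ 0.022206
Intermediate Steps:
Q = 2
t(b, A) = b²
G(K, V) = 13 (G(K, V) = (4 - 5*(-1)) + 2² = (4 + 5) + 4 = 9 + 4 = 13)
1/(√(8 + 4)*G(-17, -17)) = 1/(√(8 + 4)*13) = 1/(√12*13) = 1/((2*√3)*13) = 1/(26*√3) = √3/78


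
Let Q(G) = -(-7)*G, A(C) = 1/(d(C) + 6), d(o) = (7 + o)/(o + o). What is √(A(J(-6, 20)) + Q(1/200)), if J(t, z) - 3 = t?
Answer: √89/20 ≈ 0.47170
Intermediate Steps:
J(t, z) = 3 + t
d(o) = (7 + o)/(2*o) (d(o) = (7 + o)/((2*o)) = (7 + o)*(1/(2*o)) = (7 + o)/(2*o))
A(C) = 1/(6 + (7 + C)/(2*C)) (A(C) = 1/((7 + C)/(2*C) + 6) = 1/(6 + (7 + C)/(2*C)))
Q(G) = 7*G
√(A(J(-6, 20)) + Q(1/200)) = √(2*(3 - 6)/(7 + 13*(3 - 6)) + 7/200) = √(2*(-3)/(7 + 13*(-3)) + 7*(1/200)) = √(2*(-3)/(7 - 39) + 7/200) = √(2*(-3)/(-32) + 7/200) = √(2*(-3)*(-1/32) + 7/200) = √(3/16 + 7/200) = √(89/400) = √89/20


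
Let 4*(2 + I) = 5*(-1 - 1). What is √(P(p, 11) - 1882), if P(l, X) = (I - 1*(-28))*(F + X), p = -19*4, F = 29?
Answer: I*√942 ≈ 30.692*I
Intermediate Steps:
I = -9/2 (I = -2 + (5*(-1 - 1))/4 = -2 + (5*(-2))/4 = -2 + (¼)*(-10) = -2 - 5/2 = -9/2 ≈ -4.5000)
p = -76
P(l, X) = 1363/2 + 47*X/2 (P(l, X) = (-9/2 - 1*(-28))*(29 + X) = (-9/2 + 28)*(29 + X) = 47*(29 + X)/2 = 1363/2 + 47*X/2)
√(P(p, 11) - 1882) = √((1363/2 + (47/2)*11) - 1882) = √((1363/2 + 517/2) - 1882) = √(940 - 1882) = √(-942) = I*√942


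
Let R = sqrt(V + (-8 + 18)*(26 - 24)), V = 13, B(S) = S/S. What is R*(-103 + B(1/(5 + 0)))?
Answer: -102*sqrt(33) ≈ -585.95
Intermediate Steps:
B(S) = 1
R = sqrt(33) (R = sqrt(13 + (-8 + 18)*(26 - 24)) = sqrt(13 + 10*2) = sqrt(13 + 20) = sqrt(33) ≈ 5.7446)
R*(-103 + B(1/(5 + 0))) = sqrt(33)*(-103 + 1) = sqrt(33)*(-102) = -102*sqrt(33)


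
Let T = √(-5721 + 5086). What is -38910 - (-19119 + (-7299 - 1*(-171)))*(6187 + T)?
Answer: 162351279 + 26247*I*√635 ≈ 1.6235e+8 + 6.614e+5*I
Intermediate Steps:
T = I*√635 (T = √(-635) = I*√635 ≈ 25.199*I)
-38910 - (-19119 + (-7299 - 1*(-171)))*(6187 + T) = -38910 - (-19119 + (-7299 - 1*(-171)))*(6187 + I*√635) = -38910 - (-19119 + (-7299 + 171))*(6187 + I*√635) = -38910 - (-19119 - 7128)*(6187 + I*√635) = -38910 - (-26247)*(6187 + I*√635) = -38910 - (-162390189 - 26247*I*√635) = -38910 + (162390189 + 26247*I*√635) = 162351279 + 26247*I*√635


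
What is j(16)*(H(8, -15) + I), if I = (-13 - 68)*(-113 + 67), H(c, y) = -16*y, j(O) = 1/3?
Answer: 1322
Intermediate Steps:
j(O) = ⅓
I = 3726 (I = -81*(-46) = 3726)
j(16)*(H(8, -15) + I) = (-16*(-15) + 3726)/3 = (240 + 3726)/3 = (⅓)*3966 = 1322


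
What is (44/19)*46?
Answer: 2024/19 ≈ 106.53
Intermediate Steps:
(44/19)*46 = 2024/19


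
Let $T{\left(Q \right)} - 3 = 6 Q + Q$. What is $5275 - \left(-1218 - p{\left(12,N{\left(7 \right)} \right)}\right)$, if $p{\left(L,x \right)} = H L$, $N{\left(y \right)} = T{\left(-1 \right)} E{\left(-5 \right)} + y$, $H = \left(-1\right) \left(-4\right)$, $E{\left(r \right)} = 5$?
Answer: $6541$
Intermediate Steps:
$T{\left(Q \right)} = 3 + 7 Q$ ($T{\left(Q \right)} = 3 + \left(6 Q + Q\right) = 3 + 7 Q$)
$H = 4$
$N{\left(y \right)} = -20 + y$ ($N{\left(y \right)} = \left(3 + 7 \left(-1\right)\right) 5 + y = \left(3 - 7\right) 5 + y = \left(-4\right) 5 + y = -20 + y$)
$p{\left(L,x \right)} = 4 L$
$5275 - \left(-1218 - p{\left(12,N{\left(7 \right)} \right)}\right) = 5275 - \left(-1218 - 4 \cdot 12\right) = 5275 - \left(-1218 - 48\right) = 5275 - -1266 = 5275 + 1266 = 6541$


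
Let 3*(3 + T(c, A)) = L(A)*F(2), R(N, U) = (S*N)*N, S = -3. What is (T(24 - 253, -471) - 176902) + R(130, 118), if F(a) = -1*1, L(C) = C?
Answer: -227448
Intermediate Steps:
F(a) = -1
R(N, U) = -3*N² (R(N, U) = (-3*N)*N = -3*N²)
T(c, A) = -3 - A/3 (T(c, A) = -3 + (A*(-1))/3 = -3 + (-A)/3 = -3 - A/3)
(T(24 - 253, -471) - 176902) + R(130, 118) = ((-3 - ⅓*(-471)) - 176902) - 3*130² = ((-3 + 157) - 176902) - 3*16900 = (154 - 176902) - 50700 = -176748 - 50700 = -227448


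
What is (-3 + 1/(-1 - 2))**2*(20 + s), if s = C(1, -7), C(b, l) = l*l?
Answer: 2300/3 ≈ 766.67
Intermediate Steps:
C(b, l) = l**2
s = 49 (s = (-7)**2 = 49)
(-3 + 1/(-1 - 2))**2*(20 + s) = (-3 + 1/(-1 - 2))**2*(20 + 49) = (-3 + 1/(-3))**2*69 = (-3 - 1/3)**2*69 = (-10/3)**2*69 = (100/9)*69 = 2300/3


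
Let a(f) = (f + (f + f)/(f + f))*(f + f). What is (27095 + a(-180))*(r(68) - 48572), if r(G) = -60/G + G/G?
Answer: -75582463270/17 ≈ -4.4460e+9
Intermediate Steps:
r(G) = 1 - 60/G (r(G) = -60/G + 1 = 1 - 60/G)
a(f) = 2*f*(1 + f) (a(f) = (f + (2*f)/((2*f)))*(2*f) = (f + (2*f)*(1/(2*f)))*(2*f) = (f + 1)*(2*f) = (1 + f)*(2*f) = 2*f*(1 + f))
(27095 + a(-180))*(r(68) - 48572) = (27095 + 2*(-180)*(1 - 180))*((-60 + 68)/68 - 48572) = (27095 + 2*(-180)*(-179))*((1/68)*8 - 48572) = (27095 + 64440)*(2/17 - 48572) = 91535*(-825722/17) = -75582463270/17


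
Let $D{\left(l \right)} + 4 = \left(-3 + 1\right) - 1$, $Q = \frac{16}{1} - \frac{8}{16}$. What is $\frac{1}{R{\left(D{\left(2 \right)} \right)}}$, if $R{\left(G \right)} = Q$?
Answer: $\frac{2}{31} \approx 0.064516$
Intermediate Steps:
$Q = \frac{31}{2}$ ($Q = 16 \cdot 1 - \frac{1}{2} = 16 - \frac{1}{2} = \frac{31}{2} \approx 15.5$)
$D{\left(l \right)} = -7$ ($D{\left(l \right)} = -4 + \left(\left(-3 + 1\right) - 1\right) = -4 - 3 = -7$)
$R{\left(G \right)} = \frac{31}{2}$
$\frac{1}{R{\left(D{\left(2 \right)} \right)}} = \frac{1}{\frac{31}{2}} = \frac{2}{31}$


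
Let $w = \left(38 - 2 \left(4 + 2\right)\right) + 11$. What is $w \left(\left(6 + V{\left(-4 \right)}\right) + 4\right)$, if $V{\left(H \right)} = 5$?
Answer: $555$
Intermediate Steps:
$w = 37$ ($w = \left(38 - 12\right) + 11 = 26 + 11 = 37$)
$w \left(\left(6 + V{\left(-4 \right)}\right) + 4\right) = 37 \left(\left(6 + 5\right) + 4\right) = 37 \left(11 + 4\right) = 37 \cdot 15 = 555$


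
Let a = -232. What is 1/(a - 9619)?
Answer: -1/9851 ≈ -0.00010151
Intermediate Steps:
1/(a - 9619) = 1/(-232 - 9619) = 1/(-9851) = -1/9851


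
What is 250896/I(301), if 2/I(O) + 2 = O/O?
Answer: -125448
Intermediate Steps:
I(O) = -2 (I(O) = 2/(-2 + O/O) = 2/(-2 + 1) = 2/(-1) = 2*(-1) = -2)
250896/I(301) = 250896/(-2) = 250896*(-½) = -125448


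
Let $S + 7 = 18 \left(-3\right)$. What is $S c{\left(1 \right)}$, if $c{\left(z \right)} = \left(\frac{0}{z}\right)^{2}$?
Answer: $0$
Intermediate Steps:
$c{\left(z \right)} = 0$ ($c{\left(z \right)} = 0^{2} = 0$)
$S = -61$ ($S = -7 + 18 \left(-3\right) = -7 - 54 = -61$)
$S c{\left(1 \right)} = \left(-61\right) 0 = 0$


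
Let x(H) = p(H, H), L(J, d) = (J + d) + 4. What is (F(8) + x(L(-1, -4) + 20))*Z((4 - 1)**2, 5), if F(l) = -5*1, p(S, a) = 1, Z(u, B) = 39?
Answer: -156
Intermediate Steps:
F(l) = -5
L(J, d) = 4 + J + d
x(H) = 1
(F(8) + x(L(-1, -4) + 20))*Z((4 - 1)**2, 5) = (-5 + 1)*39 = -4*39 = -156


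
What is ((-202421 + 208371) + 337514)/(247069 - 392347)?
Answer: -57244/24213 ≈ -2.3642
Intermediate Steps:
((-202421 + 208371) + 337514)/(247069 - 392347) = (5950 + 337514)/(-145278) = 343464*(-1/145278) = -57244/24213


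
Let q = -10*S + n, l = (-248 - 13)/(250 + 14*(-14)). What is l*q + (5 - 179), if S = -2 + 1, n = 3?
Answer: -1421/6 ≈ -236.83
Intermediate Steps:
S = -1
l = -29/6 (l = -261/(250 - 196) = -261/54 = -261*1/54 = -29/6 ≈ -4.8333)
q = 13 (q = -10*(-1) + 3 = 10 + 3 = 13)
l*q + (5 - 179) = -29/6*13 + (5 - 179) = -377/6 - 174 = -1421/6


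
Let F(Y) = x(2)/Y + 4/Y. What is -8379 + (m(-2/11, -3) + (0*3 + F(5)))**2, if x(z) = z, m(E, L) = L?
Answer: -209394/25 ≈ -8375.8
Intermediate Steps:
F(Y) = 6/Y (F(Y) = 2/Y + 4/Y = 6/Y)
-8379 + (m(-2/11, -3) + (0*3 + F(5)))**2 = -8379 + (-3 + (0*3 + 6/5))**2 = -8379 + (-3 + (0 + 6*(1/5)))**2 = -8379 + (-3 + (0 + 6/5))**2 = -8379 + (-3 + 6/5)**2 = -8379 + (-9/5)**2 = -8379 + 81/25 = -209394/25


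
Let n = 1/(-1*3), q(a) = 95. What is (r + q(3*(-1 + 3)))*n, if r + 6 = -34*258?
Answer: 8683/3 ≈ 2894.3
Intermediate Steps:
r = -8778 (r = -6 - 34*258 = -6 - 8772 = -8778)
n = -⅓ (n = 1/(-3) = -⅓ ≈ -0.33333)
(r + q(3*(-1 + 3)))*n = (-8778 + 95)*(-⅓) = -8683*(-⅓) = 8683/3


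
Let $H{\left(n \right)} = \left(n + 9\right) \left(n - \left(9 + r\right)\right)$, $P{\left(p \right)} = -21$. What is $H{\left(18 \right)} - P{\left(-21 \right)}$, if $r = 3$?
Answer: $183$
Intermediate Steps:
$H{\left(n \right)} = \left(-12 + n\right) \left(9 + n\right)$ ($H{\left(n \right)} = \left(n + 9\right) \left(n - 12\right) = \left(9 + n\right) \left(n - 12\right) = \left(9 + n\right) \left(-12 + n\right) = \left(-12 + n\right) \left(9 + n\right)$)
$H{\left(18 \right)} - P{\left(-21 \right)} = \left(-108 + 18^{2} - 54\right) - -21 = \left(-108 + 324 - 54\right) + 21 = 162 + 21 = 183$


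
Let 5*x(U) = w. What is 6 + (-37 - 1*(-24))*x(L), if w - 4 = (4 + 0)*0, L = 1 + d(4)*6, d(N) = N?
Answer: -22/5 ≈ -4.4000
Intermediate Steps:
L = 25 (L = 1 + 4*6 = 1 + 24 = 25)
w = 4 (w = 4 + (4 + 0)*0 = 4 + 4*0 = 4 + 0 = 4)
x(U) = ⅘ (x(U) = (⅕)*4 = ⅘)
6 + (-37 - 1*(-24))*x(L) = 6 + (-37 - 1*(-24))*(⅘) = 6 + (-37 + 24)*(⅘) = 6 - 13*⅘ = 6 - 52/5 = -22/5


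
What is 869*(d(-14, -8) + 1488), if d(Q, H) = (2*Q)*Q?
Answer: 1633720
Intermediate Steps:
d(Q, H) = 2*Q²
869*(d(-14, -8) + 1488) = 869*(2*(-14)² + 1488) = 869*(2*196 + 1488) = 869*(392 + 1488) = 869*1880 = 1633720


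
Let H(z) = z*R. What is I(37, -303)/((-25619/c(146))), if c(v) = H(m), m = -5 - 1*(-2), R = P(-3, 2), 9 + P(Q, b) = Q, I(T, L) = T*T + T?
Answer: -50616/25619 ≈ -1.9757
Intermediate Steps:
I(T, L) = T + T² (I(T, L) = T² + T = T + T²)
P(Q, b) = -9 + Q
R = -12 (R = -9 - 3 = -12)
m = -3 (m = -5 + 2 = -3)
H(z) = -12*z (H(z) = z*(-12) = -12*z)
c(v) = 36 (c(v) = -12*(-3) = 36)
I(37, -303)/((-25619/c(146))) = (37*(1 + 37))/((-25619/36)) = (37*38)/((-25619*1/36)) = 1406/(-25619/36) = 1406*(-36/25619) = -50616/25619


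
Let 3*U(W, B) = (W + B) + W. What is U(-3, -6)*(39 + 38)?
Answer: -308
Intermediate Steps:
U(W, B) = B/3 + 2*W/3 (U(W, B) = ((W + B) + W)/3 = ((B + W) + W)/3 = (B + 2*W)/3 = B/3 + 2*W/3)
U(-3, -6)*(39 + 38) = ((⅓)*(-6) + (⅔)*(-3))*(39 + 38) = (-2 - 2)*77 = -4*77 = -308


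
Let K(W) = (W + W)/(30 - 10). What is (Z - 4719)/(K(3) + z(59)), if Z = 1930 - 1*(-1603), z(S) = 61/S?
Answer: -699740/787 ≈ -889.12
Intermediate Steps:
K(W) = W/10 (K(W) = (2*W)/20 = (2*W)*(1/20) = W/10)
Z = 3533 (Z = 1930 + 1603 = 3533)
(Z - 4719)/(K(3) + z(59)) = (3533 - 4719)/((⅒)*3 + 61/59) = -1186/(3/10 + 61*(1/59)) = -1186/(3/10 + 61/59) = -1186/787/590 = -1186*590/787 = -699740/787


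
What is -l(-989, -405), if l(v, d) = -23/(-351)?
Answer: -23/351 ≈ -0.065527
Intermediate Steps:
l(v, d) = 23/351 (l(v, d) = -23*(-1/351) = 23/351)
-l(-989, -405) = -1*23/351 = -23/351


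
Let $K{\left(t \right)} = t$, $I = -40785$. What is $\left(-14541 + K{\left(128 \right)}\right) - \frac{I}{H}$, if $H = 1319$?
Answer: $- \frac{18969962}{1319} \approx -14382.0$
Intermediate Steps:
$\left(-14541 + K{\left(128 \right)}\right) - \frac{I}{H} = \left(-14541 + 128\right) - - \frac{40785}{1319} = -14413 - \left(-40785\right) \frac{1}{1319} = -14413 - - \frac{40785}{1319} = -14413 + \frac{40785}{1319} = - \frac{18969962}{1319}$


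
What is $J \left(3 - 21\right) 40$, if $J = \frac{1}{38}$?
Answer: $- \frac{360}{19} \approx -18.947$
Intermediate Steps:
$J = \frac{1}{38} \approx 0.026316$
$J \left(3 - 21\right) 40 = \frac{3 - 21}{38} \cdot 40 = \frac{1}{38} \left(-18\right) 40 = \left(- \frac{9}{19}\right) 40 = - \frac{360}{19}$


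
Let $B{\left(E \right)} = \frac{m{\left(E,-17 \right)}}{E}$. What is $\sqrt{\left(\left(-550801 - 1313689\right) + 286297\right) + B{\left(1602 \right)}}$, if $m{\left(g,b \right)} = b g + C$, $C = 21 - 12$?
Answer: $\frac{i \sqrt{50004005462}}{178} \approx 1256.3 i$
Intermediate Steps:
$C = 9$ ($C = 21 - 12 = 9$)
$m{\left(g,b \right)} = 9 + b g$ ($m{\left(g,b \right)} = b g + 9 = 9 + b g$)
$B{\left(E \right)} = \frac{9 - 17 E}{E}$
$\sqrt{\left(\left(-550801 - 1313689\right) + 286297\right) + B{\left(1602 \right)}} = \sqrt{\left(\left(-550801 - 1313689\right) + 286297\right) - \left(17 - \frac{9}{1602}\right)} = \sqrt{\left(-1864490 + 286297\right) + \left(-17 + 9 \cdot \frac{1}{1602}\right)} = \sqrt{-1578193 + \left(-17 + \frac{1}{178}\right)} = \sqrt{-1578193 - \frac{3025}{178}} = \sqrt{- \frac{280921379}{178}} = \frac{i \sqrt{50004005462}}{178}$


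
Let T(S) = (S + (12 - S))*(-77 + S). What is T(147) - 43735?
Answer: -42895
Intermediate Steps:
T(S) = -924 + 12*S (T(S) = 12*(-77 + S) = -924 + 12*S)
T(147) - 43735 = (-924 + 12*147) - 43735 = (-924 + 1764) - 43735 = 840 - 43735 = -42895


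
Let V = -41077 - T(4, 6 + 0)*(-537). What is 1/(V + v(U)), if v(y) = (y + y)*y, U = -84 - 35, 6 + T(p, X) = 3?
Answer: -1/14366 ≈ -6.9609e-5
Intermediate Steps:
T(p, X) = -3 (T(p, X) = -6 + 3 = -3)
U = -119
V = -42688 (V = -41077 - (-3)*(-537) = -41077 - 1*1611 = -41077 - 1611 = -42688)
v(y) = 2*y**2 (v(y) = (2*y)*y = 2*y**2)
1/(V + v(U)) = 1/(-42688 + 2*(-119)**2) = 1/(-42688 + 2*14161) = 1/(-42688 + 28322) = 1/(-14366) = -1/14366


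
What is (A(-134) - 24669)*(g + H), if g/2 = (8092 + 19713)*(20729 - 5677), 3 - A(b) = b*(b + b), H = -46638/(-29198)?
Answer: -740261469486040222/14599 ≈ -5.0706e+13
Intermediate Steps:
H = 23319/14599 (H = -46638*(-1)/29198 = -1*(-23319/14599) = 23319/14599 ≈ 1.5973)
A(b) = 3 - 2*b**2 (A(b) = 3 - b*(b + b) = 3 - b*2*b = 3 - 2*b**2)
g = 837041720 (g = 2*((8092 + 19713)*(20729 - 5677)) = 2*(27805*15052) = 2*418520860 = 837041720)
(A(-134) - 24669)*(g + H) = ((3 - 2*(-134)**2) - 24669)*(837041720 + 23319/14599) = ((3 - 2*17956) - 24669)*(12219972093599/14599) = ((3 - 35912) - 24669)*(12219972093599/14599) = (-35909 - 24669)*(12219972093599/14599) = -60578*12219972093599/14599 = -740261469486040222/14599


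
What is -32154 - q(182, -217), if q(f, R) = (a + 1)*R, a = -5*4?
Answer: -36277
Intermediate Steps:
a = -20
q(f, R) = -19*R (q(f, R) = (-20 + 1)*R = -19*R)
-32154 - q(182, -217) = -32154 - (-19)*(-217) = -32154 - 1*4123 = -32154 - 4123 = -36277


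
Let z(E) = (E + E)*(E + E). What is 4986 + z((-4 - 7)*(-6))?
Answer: 22410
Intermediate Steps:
z(E) = 4*E**2 (z(E) = (2*E)*(2*E) = 4*E**2)
4986 + z((-4 - 7)*(-6)) = 4986 + 4*((-4 - 7)*(-6))**2 = 4986 + 4*(-11*(-6))**2 = 4986 + 4*66**2 = 4986 + 4*4356 = 4986 + 17424 = 22410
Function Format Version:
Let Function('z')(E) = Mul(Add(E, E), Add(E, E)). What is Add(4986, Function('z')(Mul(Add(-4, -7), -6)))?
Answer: 22410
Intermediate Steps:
Function('z')(E) = Mul(4, Pow(E, 2)) (Function('z')(E) = Mul(Mul(2, E), Mul(2, E)) = Mul(4, Pow(E, 2)))
Add(4986, Function('z')(Mul(Add(-4, -7), -6))) = Add(4986, Mul(4, Pow(Mul(Add(-4, -7), -6), 2))) = Add(4986, Mul(4, Pow(Mul(-11, -6), 2))) = Add(4986, Mul(4, Pow(66, 2))) = Add(4986, Mul(4, 4356)) = Add(4986, 17424) = 22410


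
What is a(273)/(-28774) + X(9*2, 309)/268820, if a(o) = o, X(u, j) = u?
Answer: -9108741/966878335 ≈ -0.0094208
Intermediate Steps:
a(273)/(-28774) + X(9*2, 309)/268820 = 273/(-28774) + (9*2)/268820 = 273*(-1/28774) + 18*(1/268820) = -273/28774 + 9/134410 = -9108741/966878335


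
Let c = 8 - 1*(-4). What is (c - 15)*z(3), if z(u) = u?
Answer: -9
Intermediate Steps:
c = 12 (c = 8 + 4 = 12)
(c - 15)*z(3) = (12 - 15)*3 = -3*3 = -9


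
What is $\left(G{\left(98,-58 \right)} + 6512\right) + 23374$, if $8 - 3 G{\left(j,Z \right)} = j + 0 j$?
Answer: $29856$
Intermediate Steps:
$G{\left(j,Z \right)} = \frac{8}{3} - \frac{j}{3}$ ($G{\left(j,Z \right)} = \frac{8}{3} - \frac{j + 0 j}{3} = \frac{8}{3} - \frac{j + 0}{3} = \frac{8}{3} - \frac{j}{3}$)
$\left(G{\left(98,-58 \right)} + 6512\right) + 23374 = \left(\left(\frac{8}{3} - \frac{98}{3}\right) + 6512\right) + 23374 = \left(-30 + 6512\right) + 23374 = 6482 + 23374 = 29856$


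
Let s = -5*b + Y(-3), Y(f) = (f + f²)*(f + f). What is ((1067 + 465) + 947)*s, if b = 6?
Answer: -163614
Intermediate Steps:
Y(f) = 2*f*(f + f²) (Y(f) = (f + f²)*(2*f) = 2*f*(f + f²))
s = -66 (s = -5*6 + 2*(-3)²*(1 - 3) = -30 + 2*9*(-2) = -30 - 36 = -66)
((1067 + 465) + 947)*s = ((1067 + 465) + 947)*(-66) = (1532 + 947)*(-66) = 2479*(-66) = -163614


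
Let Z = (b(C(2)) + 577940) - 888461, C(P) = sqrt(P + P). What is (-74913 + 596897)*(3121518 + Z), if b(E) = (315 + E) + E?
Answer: 1467461970944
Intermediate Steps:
C(P) = sqrt(2)*sqrt(P) (C(P) = sqrt(2*P) = sqrt(2)*sqrt(P))
b(E) = 315 + 2*E
Z = -310202 (Z = ((315 + 2*(sqrt(2)*sqrt(2))) + 577940) - 888461 = ((315 + 2*2) + 577940) - 888461 = ((315 + 4) + 577940) - 888461 = (319 + 577940) - 888461 = 578259 - 888461 = -310202)
(-74913 + 596897)*(3121518 + Z) = (-74913 + 596897)*(3121518 - 310202) = 521984*2811316 = 1467461970944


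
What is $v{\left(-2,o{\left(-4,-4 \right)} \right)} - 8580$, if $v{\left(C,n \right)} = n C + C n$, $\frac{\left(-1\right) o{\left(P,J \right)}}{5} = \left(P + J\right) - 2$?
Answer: $-8780$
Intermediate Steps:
$o{\left(P,J \right)} = 10 - 5 J - 5 P$ ($o{\left(P,J \right)} = - 5 \left(\left(P + J\right) - 2\right) = - 5 \left(\left(J + P\right) - 2\right) = - 5 \left(-2 + J + P\right) = 10 - 5 J - 5 P$)
$v{\left(C,n \right)} = 2 C n$ ($v{\left(C,n \right)} = C n + C n = 2 C n$)
$v{\left(-2,o{\left(-4,-4 \right)} \right)} - 8580 = 2 \left(-2\right) \left(10 - -20 - -20\right) - 8580 = 2 \left(-2\right) \left(10 + 20 + 20\right) - 8580 = 2 \left(-2\right) 50 - 8580 = -200 - 8580 = -8780$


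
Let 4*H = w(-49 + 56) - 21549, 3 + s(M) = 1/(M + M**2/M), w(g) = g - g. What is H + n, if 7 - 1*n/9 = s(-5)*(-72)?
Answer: -146661/20 ≈ -7333.0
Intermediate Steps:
w(g) = 0
s(M) = -3 + 1/(2*M) (s(M) = -3 + 1/(M + M**2/M) = -3 + 1/(M + M) = -3 + 1/(2*M))
n = -9729/5 (n = 63 - 9*(-3 + (1/2)/(-5))*(-72) = 63 - 9*(-3 + (1/2)*(-1/5))*(-72) = 63 - 9*(-3 - 1/10)*(-72) = 63 - (-279)*(-72)/10 = 63 - 9*1116/5 = 63 - 10044/5 = -9729/5 ≈ -1945.8)
H = -21549/4 (H = (0 - 21549)/4 = (1/4)*(-21549) = -21549/4 ≈ -5387.3)
H + n = -21549/4 - 9729/5 = -146661/20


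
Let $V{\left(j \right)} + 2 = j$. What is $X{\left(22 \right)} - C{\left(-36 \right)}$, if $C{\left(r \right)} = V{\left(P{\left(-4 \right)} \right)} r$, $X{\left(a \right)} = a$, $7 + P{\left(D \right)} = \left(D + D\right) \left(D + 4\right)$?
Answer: $-302$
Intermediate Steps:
$P{\left(D \right)} = -7 + 2 D \left(4 + D\right)$ ($P{\left(D \right)} = -7 + \left(D + D\right) \left(D + 4\right) = -7 + 2 D \left(4 + D\right)$)
$V{\left(j \right)} = -2 + j$
$C{\left(r \right)} = - 9 r$ ($C{\left(r \right)} = \left(-2 + \left(-7 + 2 \left(-4\right)^{2} + 8 \left(-4\right)\right)\right) r = \left(-2 - 7\right) r = - 9 r$)
$X{\left(22 \right)} - C{\left(-36 \right)} = 22 - \left(-9\right) \left(-36\right) = 22 - 324 = -302$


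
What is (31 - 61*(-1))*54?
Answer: 4968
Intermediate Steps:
(31 - 61*(-1))*54 = (31 + 61)*54 = 92*54 = 4968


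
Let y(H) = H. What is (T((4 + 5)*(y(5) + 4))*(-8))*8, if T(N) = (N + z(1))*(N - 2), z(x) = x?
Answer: -414592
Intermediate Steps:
T(N) = (1 + N)*(-2 + N) (T(N) = (N + 1)*(N - 2) = (1 + N)*(-2 + N))
(T((4 + 5)*(y(5) + 4))*(-8))*8 = ((-2 + ((4 + 5)*(5 + 4))**2 - (4 + 5)*(5 + 4))*(-8))*8 = ((-2 + (9*9)**2 - 9*9)*(-8))*8 = ((-2 + 81**2 - 1*81)*(-8))*8 = ((-2 + 6561 - 81)*(-8))*8 = (6478*(-8))*8 = -51824*8 = -414592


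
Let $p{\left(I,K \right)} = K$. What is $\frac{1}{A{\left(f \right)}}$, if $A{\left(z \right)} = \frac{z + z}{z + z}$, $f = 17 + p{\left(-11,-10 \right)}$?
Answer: $1$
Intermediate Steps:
$f = 7$ ($f = 17 - 10 = 7$)
$A{\left(z \right)} = 1$ ($A{\left(z \right)} = \frac{2 z}{2 z} = 2 z \frac{1}{2 z} = 1$)
$\frac{1}{A{\left(f \right)}} = 1^{-1} = 1$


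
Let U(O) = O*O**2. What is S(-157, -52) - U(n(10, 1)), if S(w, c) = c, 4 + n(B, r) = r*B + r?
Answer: -395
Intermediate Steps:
n(B, r) = -4 + r + B*r (n(B, r) = -4 + (r*B + r) = -4 + (B*r + r) = -4 + (r + B*r) = -4 + r + B*r)
U(O) = O**3
S(-157, -52) - U(n(10, 1)) = -52 - (-4 + 1 + 10*1)**3 = -52 - (-4 + 1 + 10)**3 = -52 - 1*7**3 = -52 - 1*343 = -52 - 343 = -395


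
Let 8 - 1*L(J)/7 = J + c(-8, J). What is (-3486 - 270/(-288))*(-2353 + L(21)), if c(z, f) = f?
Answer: 144476751/16 ≈ 9.0298e+6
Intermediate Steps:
L(J) = 56 - 14*J (L(J) = 56 - 7*(J + J) = 56 - 14*J)
(-3486 - 270/(-288))*(-2353 + L(21)) = (-3486 - 270/(-288))*(-2353 + (56 - 14*21)) = (-3486 - 270*(-1/288))*(-2353 + (56 - 294)) = (-3486 + 15/16)*(-2353 - 238) = -55761/16*(-2591) = 144476751/16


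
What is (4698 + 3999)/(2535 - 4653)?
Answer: -2899/706 ≈ -4.1062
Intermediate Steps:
(4698 + 3999)/(2535 - 4653) = 8697/(-2118) = 8697*(-1/2118) = -2899/706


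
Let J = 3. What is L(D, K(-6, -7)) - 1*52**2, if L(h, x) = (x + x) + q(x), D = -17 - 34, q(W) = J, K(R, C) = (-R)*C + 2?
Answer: -2781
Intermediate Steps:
K(R, C) = 2 - C*R (K(R, C) = -C*R + 2 = 2 - C*R)
q(W) = 3
D = -51
L(h, x) = 3 + 2*x (L(h, x) = (x + x) + 3 = 2*x + 3 = 3 + 2*x)
L(D, K(-6, -7)) - 1*52**2 = (3 + 2*(2 - 1*(-7)*(-6))) - 1*52**2 = (3 + 2*(2 - 42)) - 1*2704 = (3 + 2*(-40)) - 2704 = (3 - 80) - 2704 = -77 - 2704 = -2781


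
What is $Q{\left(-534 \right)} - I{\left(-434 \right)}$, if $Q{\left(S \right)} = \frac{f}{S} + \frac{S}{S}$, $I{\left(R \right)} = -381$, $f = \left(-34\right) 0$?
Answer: $382$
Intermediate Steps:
$f = 0$
$Q{\left(S \right)} = 1$ ($Q{\left(S \right)} = \frac{0}{S} + \frac{S}{S} = 0 + 1 = 1$)
$Q{\left(-534 \right)} - I{\left(-434 \right)} = 1 - -381 = 1 + 381 = 382$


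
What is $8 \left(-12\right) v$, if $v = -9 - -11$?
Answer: $-192$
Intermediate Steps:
$v = 2$ ($v = -9 + 11 = 2$)
$8 \left(-12\right) v = 8 \left(-12\right) 2 = \left(-96\right) 2 = -192$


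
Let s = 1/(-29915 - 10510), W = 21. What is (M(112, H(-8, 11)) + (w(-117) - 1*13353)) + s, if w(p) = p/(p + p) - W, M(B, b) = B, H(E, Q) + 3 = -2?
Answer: -1072192277/80850 ≈ -13262.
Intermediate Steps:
H(E, Q) = -5 (H(E, Q) = -3 - 2 = -5)
w(p) = -41/2 (w(p) = p/(p + p) - 1*21 = p/((2*p)) - 21 = (1/(2*p))*p - 21 = ½ - 21 = -41/2)
s = -1/40425 (s = 1/(-40425) = -1/40425 ≈ -2.4737e-5)
(M(112, H(-8, 11)) + (w(-117) - 1*13353)) + s = (112 + (-41/2 - 1*13353)) - 1/40425 = (112 + (-41/2 - 13353)) - 1/40425 = (112 - 26747/2) - 1/40425 = -26523/2 - 1/40425 = -1072192277/80850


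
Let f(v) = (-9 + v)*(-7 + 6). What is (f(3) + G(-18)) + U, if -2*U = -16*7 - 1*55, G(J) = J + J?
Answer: 107/2 ≈ 53.500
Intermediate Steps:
G(J) = 2*J
U = 167/2 (U = -(-16*7 - 1*55)/2 = -(-112 - 55)/2 = -½*(-167) = 167/2 ≈ 83.500)
f(v) = 9 - v (f(v) = (-9 + v)*(-1) = 9 - v)
(f(3) + G(-18)) + U = ((9 - 1*3) + 2*(-18)) + 167/2 = ((9 - 3) - 36) + 167/2 = (6 - 36) + 167/2 = -30 + 167/2 = 107/2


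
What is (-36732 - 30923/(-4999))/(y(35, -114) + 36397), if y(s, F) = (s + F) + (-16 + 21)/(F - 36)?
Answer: -5507770350/5446605461 ≈ -1.0112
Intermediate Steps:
y(s, F) = F + s + 5/(-36 + F) (y(s, F) = (F + s) + 5/(-36 + F) = F + s + 5/(-36 + F))
(-36732 - 30923/(-4999))/(y(35, -114) + 36397) = (-36732 - 30923/(-4999))/((5 + (-114)² - 36*(-114) - 36*35 - 114*35)/(-36 - 114) + 36397) = (-36732 - 30923*(-1/4999))/((5 + 12996 + 4104 - 1260 - 3990)/(-150) + 36397) = (-36732 + 30923/4999)/(-1/150*11855 + 36397) = -183592345/(4999*(-2371/30 + 36397)) = -183592345/(4999*1089539/30) = -183592345/4999*30/1089539 = -5507770350/5446605461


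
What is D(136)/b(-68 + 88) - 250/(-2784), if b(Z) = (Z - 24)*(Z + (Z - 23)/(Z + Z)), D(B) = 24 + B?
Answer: -2127575/1109424 ≈ -1.9177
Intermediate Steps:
b(Z) = (-24 + Z)*(Z + (-23 + Z)/(2*Z)) (b(Z) = (-24 + Z)*(Z + (-23 + Z)/((2*Z))) = (-24 + Z)*(Z + (-23 + Z)*(1/(2*Z))) = (-24 + Z)*(Z + (-23 + Z)/(2*Z)))
D(136)/b(-68 + 88) - 250/(-2784) = (24 + 136)/(-47/2 + (-68 + 88)² + 276/(-68 + 88) - 47*(-68 + 88)/2) - 250/(-2784) = 160/(-47/2 + 20² + 276/20 - 47/2*20) - 250*(-1/2784) = 160/(-47/2 + 400 + 276*(1/20) - 470) + 125/1392 = 160/(-47/2 + 400 + 69/5 - 470) + 125/1392 = 160/(-797/10) + 125/1392 = 160*(-10/797) + 125/1392 = -1600/797 + 125/1392 = -2127575/1109424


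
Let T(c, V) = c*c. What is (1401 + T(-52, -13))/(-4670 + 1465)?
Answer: -821/641 ≈ -1.2808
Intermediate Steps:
T(c, V) = c**2
(1401 + T(-52, -13))/(-4670 + 1465) = (1401 + (-52)**2)/(-4670 + 1465) = (1401 + 2704)/(-3205) = 4105*(-1/3205) = -821/641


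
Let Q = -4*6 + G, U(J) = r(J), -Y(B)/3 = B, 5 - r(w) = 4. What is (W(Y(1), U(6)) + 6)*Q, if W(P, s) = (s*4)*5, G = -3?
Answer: -702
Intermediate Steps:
r(w) = 1 (r(w) = 5 - 1*4 = 5 - 4 = 1)
Y(B) = -3*B
U(J) = 1
Q = -27 (Q = -4*6 - 3 = -24 - 3 = -27)
W(P, s) = 20*s (W(P, s) = (4*s)*5 = 20*s)
(W(Y(1), U(6)) + 6)*Q = (20*1 + 6)*(-27) = (20 + 6)*(-27) = 26*(-27) = -702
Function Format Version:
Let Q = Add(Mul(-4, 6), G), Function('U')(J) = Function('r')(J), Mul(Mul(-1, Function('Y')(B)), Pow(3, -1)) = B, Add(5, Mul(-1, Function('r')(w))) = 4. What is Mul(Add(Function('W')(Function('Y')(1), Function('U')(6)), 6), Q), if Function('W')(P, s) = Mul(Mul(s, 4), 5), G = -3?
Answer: -702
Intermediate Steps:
Function('r')(w) = 1 (Function('r')(w) = Add(5, Mul(-1, 4)) = Add(5, -4) = 1)
Function('Y')(B) = Mul(-3, B)
Function('U')(J) = 1
Q = -27 (Q = Add(Mul(-4, 6), -3) = Add(-24, -3) = -27)
Function('W')(P, s) = Mul(20, s) (Function('W')(P, s) = Mul(Mul(4, s), 5) = Mul(20, s))
Mul(Add(Function('W')(Function('Y')(1), Function('U')(6)), 6), Q) = Mul(Add(Mul(20, 1), 6), -27) = Mul(Add(20, 6), -27) = Mul(26, -27) = -702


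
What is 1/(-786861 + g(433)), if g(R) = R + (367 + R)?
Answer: -1/785628 ≈ -1.2729e-6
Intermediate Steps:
g(R) = 367 + 2*R
1/(-786861 + g(433)) = 1/(-786861 + (367 + 2*433)) = 1/(-786861 + (367 + 866)) = 1/(-786861 + 1233) = 1/(-785628) = -1/785628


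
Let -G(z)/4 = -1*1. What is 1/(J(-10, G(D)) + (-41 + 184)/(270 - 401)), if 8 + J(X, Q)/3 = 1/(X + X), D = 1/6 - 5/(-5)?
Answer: -2620/66133 ≈ -0.039617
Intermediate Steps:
D = 7/6 (D = 1*(1/6) - 5*(-1/5) = 1/6 + 1 = 7/6 ≈ 1.1667)
G(z) = 4 (G(z) = -(-4) = -4*(-1) = 4)
J(X, Q) = -24 + 3/(2*X) (J(X, Q) = -24 + 3/(X + X) = -24 + 3/((2*X)) = -24 + 3*(1/(2*X)) = -24 + 3/(2*X))
1/(J(-10, G(D)) + (-41 + 184)/(270 - 401)) = 1/((-24 + (3/2)/(-10)) + (-41 + 184)/(270 - 401)) = 1/((-24 + (3/2)*(-1/10)) + 143/(-131)) = 1/((-24 - 3/20) + 143*(-1/131)) = 1/(-483/20 - 143/131) = 1/(-66133/2620) = -2620/66133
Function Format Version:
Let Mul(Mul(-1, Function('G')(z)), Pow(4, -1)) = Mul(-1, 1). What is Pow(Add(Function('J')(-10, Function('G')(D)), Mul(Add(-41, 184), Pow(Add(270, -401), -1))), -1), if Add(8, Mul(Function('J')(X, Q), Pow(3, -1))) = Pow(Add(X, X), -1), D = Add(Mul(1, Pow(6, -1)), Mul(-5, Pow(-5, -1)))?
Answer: Rational(-2620, 66133) ≈ -0.039617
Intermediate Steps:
D = Rational(7, 6) (D = Add(Mul(1, Rational(1, 6)), Mul(-5, Rational(-1, 5))) = Add(Rational(1, 6), 1) = Rational(7, 6) ≈ 1.1667)
Function('G')(z) = 4 (Function('G')(z) = Mul(-4, Mul(-1, 1)) = Mul(-4, -1) = 4)
Function('J')(X, Q) = Add(-24, Mul(Rational(3, 2), Pow(X, -1))) (Function('J')(X, Q) = Add(-24, Mul(3, Pow(Add(X, X), -1))) = Add(-24, Mul(3, Pow(Mul(2, X), -1))) = Add(-24, Mul(3, Mul(Rational(1, 2), Pow(X, -1)))) = Add(-24, Mul(Rational(3, 2), Pow(X, -1))))
Pow(Add(Function('J')(-10, Function('G')(D)), Mul(Add(-41, 184), Pow(Add(270, -401), -1))), -1) = Pow(Add(Add(-24, Mul(Rational(3, 2), Pow(-10, -1))), Mul(Add(-41, 184), Pow(Add(270, -401), -1))), -1) = Pow(Add(Add(-24, Mul(Rational(3, 2), Rational(-1, 10))), Mul(143, Pow(-131, -1))), -1) = Pow(Add(Add(-24, Rational(-3, 20)), Mul(143, Rational(-1, 131))), -1) = Pow(Add(Rational(-483, 20), Rational(-143, 131)), -1) = Pow(Rational(-66133, 2620), -1) = Rational(-2620, 66133)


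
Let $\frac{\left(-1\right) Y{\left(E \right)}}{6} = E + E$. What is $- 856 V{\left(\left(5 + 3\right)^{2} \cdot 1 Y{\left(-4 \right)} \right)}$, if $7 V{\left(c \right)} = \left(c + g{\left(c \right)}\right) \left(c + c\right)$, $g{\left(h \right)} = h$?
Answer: $- \frac{32312918016}{7} \approx -4.6161 \cdot 10^{9}$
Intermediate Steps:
$Y{\left(E \right)} = - 12 E$ ($Y{\left(E \right)} = - 6 \left(E + E\right) = - 6 \cdot 2 E = - 12 E$)
$V{\left(c \right)} = \frac{4 c^{2}}{7}$ ($V{\left(c \right)} = \frac{\left(c + c\right) \left(c + c\right)}{7} = \frac{2 c 2 c}{7} = \frac{4 c^{2}}{7}$)
$- 856 V{\left(\left(5 + 3\right)^{2} \cdot 1 Y{\left(-4 \right)} \right)} = - 856 \frac{4 \left(\left(5 + 3\right)^{2} \cdot 1 \left(\left(-12\right) \left(-4\right)\right)\right)^{2}}{7} = - 856 \frac{4 \left(8^{2} \cdot 1 \cdot 48\right)^{2}}{7} = - 856 \frac{4 \left(64 \cdot 1 \cdot 48\right)^{2}}{7} = - 856 \frac{4 \left(64 \cdot 48\right)^{2}}{7} = - 856 \frac{4 \cdot 3072^{2}}{7} = - 856 \cdot \frac{4}{7} \cdot 9437184 = \left(-856\right) \frac{37748736}{7} = - \frac{32312918016}{7}$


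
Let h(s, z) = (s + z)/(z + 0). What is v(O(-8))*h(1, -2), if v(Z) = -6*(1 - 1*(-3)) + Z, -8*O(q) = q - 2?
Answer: -91/8 ≈ -11.375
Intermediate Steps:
O(q) = 1/4 - q/8 (O(q) = -(q - 2)/8 = -(-2 + q)/8 = 1/4 - q/8)
v(Z) = -24 + Z (v(Z) = -6*(1 + 3) + Z = -6*4 + Z = -24 + Z)
h(s, z) = (s + z)/z
v(O(-8))*h(1, -2) = (-24 + (1/4 - 1/8*(-8)))*((1 - 2)/(-2)) = (-24 + (1/4 + 1))*(-1/2*(-1)) = (-24 + 5/4)*(1/2) = -91/4*1/2 = -91/8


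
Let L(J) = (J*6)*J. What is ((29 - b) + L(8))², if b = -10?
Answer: 178929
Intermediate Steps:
L(J) = 6*J² (L(J) = (6*J)*J = 6*J²)
((29 - b) + L(8))² = ((29 - 1*(-10)) + 6*8²)² = ((29 + 10) + 6*64)² = (39 + 384)² = 423² = 178929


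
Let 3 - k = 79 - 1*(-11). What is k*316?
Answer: -27492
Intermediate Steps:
k = -87 (k = 3 - (79 - 1*(-11)) = 3 - (79 + 11) = 3 - 1*90 = 3 - 90 = -87)
k*316 = -87*316 = -27492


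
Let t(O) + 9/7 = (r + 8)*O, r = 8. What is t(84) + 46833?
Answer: 337230/7 ≈ 48176.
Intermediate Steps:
t(O) = -9/7 + 16*O (t(O) = -9/7 + (8 + 8)*O = -9/7 + 16*O)
t(84) + 46833 = (-9/7 + 16*84) + 46833 = (-9/7 + 1344) + 46833 = 9399/7 + 46833 = 337230/7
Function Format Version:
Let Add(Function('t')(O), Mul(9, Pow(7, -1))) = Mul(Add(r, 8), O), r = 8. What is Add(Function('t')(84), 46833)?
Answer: Rational(337230, 7) ≈ 48176.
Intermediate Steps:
Function('t')(O) = Add(Rational(-9, 7), Mul(16, O)) (Function('t')(O) = Add(Rational(-9, 7), Mul(Add(8, 8), O)) = Add(Rational(-9, 7), Mul(16, O)))
Add(Function('t')(84), 46833) = Add(Add(Rational(-9, 7), Mul(16, 84)), 46833) = Add(Add(Rational(-9, 7), 1344), 46833) = Add(Rational(9399, 7), 46833) = Rational(337230, 7)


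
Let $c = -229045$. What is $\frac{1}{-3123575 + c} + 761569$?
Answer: $\frac{2553251460779}{3352620} \approx 7.6157 \cdot 10^{5}$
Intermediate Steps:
$\frac{1}{-3123575 + c} + 761569 = \frac{1}{-3123575 - 229045} + 761569 = \frac{1}{-3352620} + 761569 = - \frac{1}{3352620} + 761569 = \frac{2553251460779}{3352620}$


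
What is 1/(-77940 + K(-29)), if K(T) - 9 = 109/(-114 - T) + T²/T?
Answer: -85/6626709 ≈ -1.2827e-5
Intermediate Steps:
K(T) = 9 + T + 109/(-114 - T) (K(T) = 9 + (109/(-114 - T) + T²/T) = 9 + (109/(-114 - T) + T) = 9 + (T + 109/(-114 - T)) = 9 + T + 109/(-114 - T))
1/(-77940 + K(-29)) = 1/(-77940 + (917 + (-29)² + 123*(-29))/(114 - 29)) = 1/(-77940 + (917 + 841 - 3567)/85) = 1/(-77940 + (1/85)*(-1809)) = 1/(-77940 - 1809/85) = 1/(-6626709/85) = -85/6626709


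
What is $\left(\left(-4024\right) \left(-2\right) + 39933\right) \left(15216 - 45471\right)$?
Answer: $-1451665155$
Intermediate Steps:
$\left(\left(-4024\right) \left(-2\right) + 39933\right) \left(15216 - 45471\right) = \left(8048 + 39933\right) \left(-30255\right) = 47981 \left(-30255\right) = -1451665155$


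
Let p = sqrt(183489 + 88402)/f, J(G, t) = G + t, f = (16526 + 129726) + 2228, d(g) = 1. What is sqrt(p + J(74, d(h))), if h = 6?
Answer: sqrt(1614720000 + 145*sqrt(271891))/4640 ≈ 8.6605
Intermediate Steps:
f = 148480 (f = 146252 + 2228 = 148480)
p = sqrt(271891)/148480 (p = sqrt(183489 + 88402)/148480 = sqrt(271891)*(1/148480) = sqrt(271891)/148480 ≈ 0.0035118)
sqrt(p + J(74, d(h))) = sqrt(sqrt(271891)/148480 + (74 + 1)) = sqrt(sqrt(271891)/148480 + 75) = sqrt(75 + sqrt(271891)/148480)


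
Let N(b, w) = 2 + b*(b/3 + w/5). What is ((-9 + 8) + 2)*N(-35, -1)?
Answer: 1252/3 ≈ 417.33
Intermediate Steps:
N(b, w) = 2 + b*(b/3 + w/5) (N(b, w) = 2 + b*(b*(⅓) + w*(⅕)) = 2 + b*(b/3 + w/5))
((-9 + 8) + 2)*N(-35, -1) = ((-9 + 8) + 2)*(2 + (⅓)*(-35)² + (⅕)*(-35)*(-1)) = (-1 + 2)*(2 + (⅓)*1225 + 7) = 1*(2 + 1225/3 + 7) = 1*(1252/3) = 1252/3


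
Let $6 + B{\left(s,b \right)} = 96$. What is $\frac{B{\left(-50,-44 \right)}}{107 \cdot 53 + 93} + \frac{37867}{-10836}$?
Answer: $- \frac{54322537}{15614676} \approx -3.4789$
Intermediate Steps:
$B{\left(s,b \right)} = 90$ ($B{\left(s,b \right)} = -6 + 96 = 90$)
$\frac{B{\left(-50,-44 \right)}}{107 \cdot 53 + 93} + \frac{37867}{-10836} = \frac{90}{107 \cdot 53 + 93} + \frac{37867}{-10836} = \frac{90}{5671 + 93} + 37867 \left(- \frac{1}{10836}\right) = \frac{90}{5764} - \frac{37867}{10836} = 90 \cdot \frac{1}{5764} - \frac{37867}{10836} = \frac{45}{2882} - \frac{37867}{10836} = - \frac{54322537}{15614676}$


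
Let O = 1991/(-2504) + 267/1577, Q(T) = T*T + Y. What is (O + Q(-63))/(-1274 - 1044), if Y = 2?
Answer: -15678245329/9153336944 ≈ -1.7128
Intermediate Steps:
Q(T) = 2 + T² (Q(T) = T*T + 2 = T² + 2 = 2 + T²)
O = -2471239/3948808 (O = 1991*(-1/2504) + 267*(1/1577) = -1991/2504 + 267/1577 = -2471239/3948808 ≈ -0.62582)
(O + Q(-63))/(-1274 - 1044) = (-2471239/3948808 + (2 + (-63)²))/(-1274 - 1044) = (-2471239/3948808 + (2 + 3969))/(-2318) = (-2471239/3948808 + 3971)*(-1/2318) = (15678245329/3948808)*(-1/2318) = -15678245329/9153336944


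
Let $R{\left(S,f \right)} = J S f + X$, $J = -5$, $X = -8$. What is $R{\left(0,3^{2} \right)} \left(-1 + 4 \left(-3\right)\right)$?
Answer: $104$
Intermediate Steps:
$R{\left(S,f \right)} = -8 - 5 S f$ ($R{\left(S,f \right)} = - 5 S f - 8 = -8 - 5 S f$)
$R{\left(0,3^{2} \right)} \left(-1 + 4 \left(-3\right)\right) = \left(-8 - 0 \cdot 3^{2}\right) \left(-1 + 4 \left(-3\right)\right) = \left(-8 - 0 \cdot 9\right) \left(-1 - 12\right) = \left(-8 + 0\right) \left(-13\right) = \left(-8\right) \left(-13\right) = 104$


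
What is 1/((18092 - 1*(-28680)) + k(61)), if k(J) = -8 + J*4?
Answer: 1/47008 ≈ 2.1273e-5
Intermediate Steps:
k(J) = -8 + 4*J
1/((18092 - 1*(-28680)) + k(61)) = 1/((18092 - 1*(-28680)) + (-8 + 4*61)) = 1/((18092 + 28680) + (-8 + 244)) = 1/(46772 + 236) = 1/47008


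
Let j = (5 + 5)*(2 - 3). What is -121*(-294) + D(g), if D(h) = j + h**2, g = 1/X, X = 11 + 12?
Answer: 18813357/529 ≈ 35564.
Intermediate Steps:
X = 23
g = 1/23 ≈ 0.043478
j = -10 (j = 10*(-1) = -10)
D(h) = -10 + h**2
-121*(-294) + D(g) = -121*(-294) + (-10 + (1/23)**2) = 35574 + (-10 + 1/529) = 35574 - 5289/529 = 18813357/529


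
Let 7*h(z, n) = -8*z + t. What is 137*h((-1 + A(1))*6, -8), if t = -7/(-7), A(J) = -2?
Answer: 19865/7 ≈ 2837.9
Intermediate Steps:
t = 1 (t = -7*(-⅐) = 1)
h(z, n) = ⅐ - 8*z/7 (h(z, n) = (-8*z + 1)/7 = (1 - 8*z)/7 = ⅐ - 8*z/7)
137*h((-1 + A(1))*6, -8) = 137*(⅐ - 8*(-1 - 2)*6/7) = 137*(⅐ - (-24)*6/7) = 137*(⅐ - 8/7*(-18)) = 137*(⅐ + 144/7) = 137*(145/7) = 19865/7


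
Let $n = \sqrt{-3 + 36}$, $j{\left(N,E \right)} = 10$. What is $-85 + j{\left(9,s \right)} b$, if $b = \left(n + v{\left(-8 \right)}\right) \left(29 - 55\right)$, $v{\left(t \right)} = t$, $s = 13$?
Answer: $1995 - 260 \sqrt{33} \approx 501.41$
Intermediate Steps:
$n = \sqrt{33} \approx 5.7446$
$b = 208 - 26 \sqrt{33}$ ($b = \left(\sqrt{33} - 8\right) \left(29 - 55\right) = \left(-8 + \sqrt{33}\right) \left(-26\right) = 208 - 26 \sqrt{33} \approx 58.641$)
$-85 + j{\left(9,s \right)} b = -85 + 10 \left(208 - 26 \sqrt{33}\right) = -85 + \left(2080 - 260 \sqrt{33}\right) = 1995 - 260 \sqrt{33}$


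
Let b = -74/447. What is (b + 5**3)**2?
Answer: 3113751601/199809 ≈ 15584.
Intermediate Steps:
b = -74/447 (b = -74*1/447 = -74/447 ≈ -0.16555)
(b + 5**3)**2 = (-74/447 + 5**3)**2 = (-74/447 + 125)**2 = (55801/447)**2 = 3113751601/199809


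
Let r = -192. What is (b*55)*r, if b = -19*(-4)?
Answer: -802560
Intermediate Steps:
b = 76
(b*55)*r = (76*55)*(-192) = 4180*(-192) = -802560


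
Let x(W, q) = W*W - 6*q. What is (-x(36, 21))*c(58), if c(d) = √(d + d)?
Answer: -2340*√29 ≈ -12601.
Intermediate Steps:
c(d) = √2*√d (c(d) = √(2*d) = √2*√d)
x(W, q) = W² - 6*q
(-x(36, 21))*c(58) = (-(36² - 6*21))*(√2*√58) = (-(1296 - 126))*(2*√29) = (-1*1170)*(2*√29) = -2340*√29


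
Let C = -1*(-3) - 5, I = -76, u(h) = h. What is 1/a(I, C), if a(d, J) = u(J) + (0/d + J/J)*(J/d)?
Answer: -38/75 ≈ -0.50667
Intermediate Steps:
C = -2 (C = 3 - 5 = -2)
a(d, J) = J + J/d (a(d, J) = J + (0/d + J/J)*(J/d) = J + (0 + 1)*(J/d) = J + 1*(J/d) = J + J/d)
1/a(I, C) = 1/(-2 - 2/(-76)) = 1/(-2 - 2*(-1/76)) = 1/(-2 + 1/38) = 1/(-75/38) = -38/75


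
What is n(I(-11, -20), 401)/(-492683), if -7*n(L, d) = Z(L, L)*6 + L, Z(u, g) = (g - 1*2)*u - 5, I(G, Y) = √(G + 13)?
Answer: -18/3448781 - 11*√2/3448781 ≈ -9.7299e-6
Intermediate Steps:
I(G, Y) = √(13 + G)
Z(u, g) = -5 + u*(-2 + g) (Z(u, g) = (g - 2)*u - 5 = (-2 + g)*u - 5 = u*(-2 + g) - 5 = -5 + u*(-2 + g))
n(L, d) = 30/7 - 6*L²/7 + 11*L/7 (n(L, d) = -((-5 - 2*L + L*L)*6 + L)/7 = -((-5 - 2*L + L²)*6 + L)/7 = -((-5 + L² - 2*L)*6 + L)/7 = -((-30 - 12*L + 6*L²) + L)/7 = -(-30 - 11*L + 6*L²)/7 = 30/7 - 6*L²/7 + 11*L/7)
n(I(-11, -20), 401)/(-492683) = (30/7 - 6*(√(13 - 11))²/7 + 11*√(13 - 11)/7)/(-492683) = (30/7 - 6*(√2)²/7 + 11*√2/7)*(-1/492683) = (30/7 - 6/7*2 + 11*√2/7)*(-1/492683) = (30/7 - 12/7 + 11*√2/7)*(-1/492683) = (18/7 + 11*√2/7)*(-1/492683) = -18/3448781 - 11*√2/3448781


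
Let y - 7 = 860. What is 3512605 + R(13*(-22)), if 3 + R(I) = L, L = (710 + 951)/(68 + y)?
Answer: 298571321/85 ≈ 3.5126e+6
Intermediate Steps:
y = 867 (y = 7 + 860 = 867)
L = 151/85 (L = (710 + 951)/(68 + 867) = 1661/935 = 1661*(1/935) = 151/85 ≈ 1.7765)
R(I) = -104/85 (R(I) = -3 + 151/85 = -104/85)
3512605 + R(13*(-22)) = 3512605 - 104/85 = 298571321/85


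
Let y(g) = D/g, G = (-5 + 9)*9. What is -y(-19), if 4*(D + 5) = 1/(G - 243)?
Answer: -4141/15732 ≈ -0.26322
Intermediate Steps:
G = 36 (G = 4*9 = 36)
D = -4141/828 (D = -5 + 1/(4*(36 - 243)) = -5 + (¼)/(-207) = -5 + (¼)*(-1/207) = -5 - 1/828 = -4141/828 ≈ -5.0012)
y(g) = -4141/(828*g)
-y(-19) = -(-4141)/(828*(-19)) = -(-4141)*(-1)/(828*19) = -1*4141/15732 = -4141/15732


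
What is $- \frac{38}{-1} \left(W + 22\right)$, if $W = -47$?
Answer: $-950$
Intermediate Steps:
$- \frac{38}{-1} \left(W + 22\right) = - \frac{38}{-1} \left(-47 + 22\right) = \left(-38\right) \left(-1\right) \left(-25\right) = 38 \left(-25\right) = -950$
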